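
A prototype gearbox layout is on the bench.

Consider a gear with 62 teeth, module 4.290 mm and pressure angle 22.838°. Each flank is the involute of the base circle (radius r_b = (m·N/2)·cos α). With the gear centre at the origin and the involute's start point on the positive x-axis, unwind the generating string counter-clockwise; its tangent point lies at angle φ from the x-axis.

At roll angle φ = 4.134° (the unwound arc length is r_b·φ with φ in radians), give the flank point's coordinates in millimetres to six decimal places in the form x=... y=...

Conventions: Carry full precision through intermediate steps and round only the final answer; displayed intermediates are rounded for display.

topology: single-mesh involute geometry — m = 4.290, N = 62
pitch radius r_p = m·N/2 = 4.290·62/2 = 132.990000
base radius r_b = r_p·cos α = 132.990000·cos 22.838° = 122.564374
roll angle φ = 4.134° = 0.07215191 rad
x = r_b·(cos φ + φ·sin φ) = 122.882988
y = r_b·(sin φ − φ·cos φ) = 0.015338

x=122.882988 y=0.015338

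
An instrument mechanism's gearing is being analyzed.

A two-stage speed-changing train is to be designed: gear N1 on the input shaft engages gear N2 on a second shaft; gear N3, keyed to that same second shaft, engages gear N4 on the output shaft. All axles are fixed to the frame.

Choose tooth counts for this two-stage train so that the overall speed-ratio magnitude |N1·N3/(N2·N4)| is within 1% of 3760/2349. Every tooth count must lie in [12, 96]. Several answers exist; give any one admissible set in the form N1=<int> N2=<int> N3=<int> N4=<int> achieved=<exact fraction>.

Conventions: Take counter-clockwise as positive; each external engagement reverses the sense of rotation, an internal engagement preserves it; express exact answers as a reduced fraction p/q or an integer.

N1=40 N2=27 N3=94 N4=87 achieved=3760/2349

design class (target 3760/2349): fixed-axis compound train
target = 3760/2349 in lowest terms: an exact hit needs N1·N3 = k·3760 and N2·N4 = k·2349 for one integer k, every count in [12, 96]; additionally prefer no 1:1 stage (N1 ≠ N2, N3 ≠ N4)
k = 1: N1·N3 = 3760 = 40·94, N2·N4 = 2349 = 27·87
achieved = 40·94/(27·87) = 3760/2349; |achieved − target| = 0 ≤ 188/11745 ✓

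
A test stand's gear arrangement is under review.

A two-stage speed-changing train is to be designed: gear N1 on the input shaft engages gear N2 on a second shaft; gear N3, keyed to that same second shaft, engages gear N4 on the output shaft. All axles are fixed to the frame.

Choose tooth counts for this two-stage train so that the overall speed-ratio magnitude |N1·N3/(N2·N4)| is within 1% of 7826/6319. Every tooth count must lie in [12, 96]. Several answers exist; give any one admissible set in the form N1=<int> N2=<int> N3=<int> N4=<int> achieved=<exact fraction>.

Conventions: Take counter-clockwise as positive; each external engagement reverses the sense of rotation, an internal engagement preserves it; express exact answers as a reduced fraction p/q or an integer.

N1=86 N2=71 N3=91 N4=89 achieved=7826/6319

topology: fixed-axis compound train — 2 stages, target 7826/6319
target = 7826/6319 in lowest terms: an exact hit needs N1·N3 = k·7826 and N2·N4 = k·6319 for one integer k, every count in [12, 96]; additionally prefer no 1:1 stage (N1 ≠ N2, N3 ≠ N4)
k = 1: N1·N3 = 7826 = 86·91, N2·N4 = 6319 = 71·89
achieved = 86·91/(71·89) = 7826/6319; |achieved − target| = 0 ≤ 3913/315950 ✓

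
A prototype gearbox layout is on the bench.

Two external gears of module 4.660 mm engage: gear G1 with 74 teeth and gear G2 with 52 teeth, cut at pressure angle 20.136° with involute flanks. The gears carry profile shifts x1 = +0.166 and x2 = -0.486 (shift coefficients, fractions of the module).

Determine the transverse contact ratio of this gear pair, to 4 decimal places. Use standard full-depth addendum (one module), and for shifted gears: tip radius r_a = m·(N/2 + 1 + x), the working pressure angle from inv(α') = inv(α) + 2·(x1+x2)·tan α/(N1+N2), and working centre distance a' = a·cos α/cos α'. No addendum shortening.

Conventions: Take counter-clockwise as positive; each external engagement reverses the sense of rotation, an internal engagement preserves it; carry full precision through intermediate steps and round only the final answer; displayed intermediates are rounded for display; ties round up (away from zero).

1.8431

class = single-mesh tooth geometry [involute pair 74T × 52T, m = 4.660]
base radii: r_b1 = 161.881369, r_b2 = 113.754475
tip radii: r_a1 = 177.853560, r_a2 = 123.555240
inv(α') = inv(20.136°) + 2·(+0.166-0.486)·tan α/(74+52) = 0.01335876  ⇒  α' = 19.30574°
a' = a·cos α / cos α' = 293.5800·cos 20.136°/cos 19.30574° = 292.058946
action lengths: √(r_a1²−r_b1²) = 73.663500, √(r_a2²−r_b2²) = 48.226722
base pitch p_b = π·m·cos α = 13.745009
CR = (73.663500 + 48.226722 − 292.058946·sin 19.30574°)/13.745009 = 1.843064
contact ratio ≈ 1.8431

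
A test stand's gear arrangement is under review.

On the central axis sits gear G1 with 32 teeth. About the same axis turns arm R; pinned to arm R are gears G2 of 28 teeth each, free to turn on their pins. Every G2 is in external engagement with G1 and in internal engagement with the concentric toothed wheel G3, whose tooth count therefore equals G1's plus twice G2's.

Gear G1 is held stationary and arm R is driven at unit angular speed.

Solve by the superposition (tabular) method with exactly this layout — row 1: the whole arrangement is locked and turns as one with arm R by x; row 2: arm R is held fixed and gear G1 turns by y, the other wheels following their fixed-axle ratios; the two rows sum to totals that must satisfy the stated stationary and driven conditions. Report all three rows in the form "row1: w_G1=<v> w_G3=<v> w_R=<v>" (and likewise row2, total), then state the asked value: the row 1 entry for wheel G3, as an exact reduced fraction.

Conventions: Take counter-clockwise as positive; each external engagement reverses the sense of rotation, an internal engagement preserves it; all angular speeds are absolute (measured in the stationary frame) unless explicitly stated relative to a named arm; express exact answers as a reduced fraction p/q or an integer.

row1: w_G1=1 w_G3=1 w_R=1
row2: w_G1=-1 w_G3=4/11 w_R=0
total: w_G1=0 w_G3=15/11 w_R=1
asked value: 1

planetary set (32T centre, 28T on arm, 88T internal) — Willis relation
row 1 (train locked, turned with arm): all members turn x
superposition row 2 [arm held]: sun y, ring −(32/88)·y, arm 0
boundary: total ω_sun = x + y = 0 and total ω_arm = x = 1  ⇒  y = -1, x = 1
row 2 ring = −(32/88)·(-1) = 4/11
totals (row 1 + row 2): sun 1 + (-1) = 0, ring 1 + 4/11 = 15/11, arm 1 + 0 = 1
asked cell (row1, ring) = 1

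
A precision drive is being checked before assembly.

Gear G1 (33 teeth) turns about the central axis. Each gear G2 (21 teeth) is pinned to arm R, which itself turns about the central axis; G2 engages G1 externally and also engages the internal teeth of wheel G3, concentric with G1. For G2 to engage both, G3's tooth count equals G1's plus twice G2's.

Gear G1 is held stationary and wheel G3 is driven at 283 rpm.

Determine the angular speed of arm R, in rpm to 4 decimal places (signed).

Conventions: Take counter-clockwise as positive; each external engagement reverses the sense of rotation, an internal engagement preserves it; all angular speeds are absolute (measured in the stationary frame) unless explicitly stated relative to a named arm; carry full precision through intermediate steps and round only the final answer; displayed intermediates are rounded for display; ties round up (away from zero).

+196.5278 rpm

planetary set (33T centre, 21T on arm, 75T internal) — Willis relation
normalise by the input: solve with ω_ring = 1, then scale by 283 rpm
ring teeth: 33 + 2·21 = 75
33(ω_sun−ω_arm) = −75(ω_ring−ω_arm),  ω_sun = 0, ω_ring = 1
33(0−ω_arm) = −75(1−ω_arm)  ⇒  108·ω_arm = 75  ⇒  ω_arm = 25/36
scale: ω_arm = 25/36 × 283 rpm = +196.5278 rpm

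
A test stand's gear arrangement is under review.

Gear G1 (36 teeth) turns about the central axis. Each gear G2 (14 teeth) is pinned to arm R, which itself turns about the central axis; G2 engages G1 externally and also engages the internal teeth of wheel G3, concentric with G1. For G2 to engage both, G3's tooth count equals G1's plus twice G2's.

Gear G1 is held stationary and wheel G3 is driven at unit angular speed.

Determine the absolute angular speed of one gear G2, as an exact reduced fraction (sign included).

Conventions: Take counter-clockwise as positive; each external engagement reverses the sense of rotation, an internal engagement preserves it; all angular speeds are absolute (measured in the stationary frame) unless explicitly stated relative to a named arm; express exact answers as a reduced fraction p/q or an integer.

16/7

topology: planetary set — G1 36T / G2 14T / G3 64T, arm = carrier (Willis)
ring teeth: 36 + 2·14 = 64
36(ω_sun−ω_arm) = −64(ω_ring−ω_arm),  ω_sun = 0, ω_ring = 1
36(0−ω_arm) = −64(1−ω_arm)  ⇒  100·ω_arm = 64  ⇒  ω_arm = 16/25
sun–planet mesh: 36·(0−16/25) = −14·(ω_p−ω_arm)  ⇒  ω_p−ω_arm = 288/175
ω_p = 16/25 + 288/175 = 16/7
exact speed ratio = 16/7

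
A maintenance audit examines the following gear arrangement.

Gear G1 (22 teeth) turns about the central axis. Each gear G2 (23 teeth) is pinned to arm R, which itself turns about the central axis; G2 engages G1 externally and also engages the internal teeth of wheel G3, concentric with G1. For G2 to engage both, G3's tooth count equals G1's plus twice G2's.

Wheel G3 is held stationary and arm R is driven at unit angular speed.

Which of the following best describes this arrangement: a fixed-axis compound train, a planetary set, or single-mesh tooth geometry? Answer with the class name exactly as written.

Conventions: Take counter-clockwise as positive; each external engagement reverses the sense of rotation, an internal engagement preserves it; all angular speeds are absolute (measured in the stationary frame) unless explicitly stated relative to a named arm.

planetary set

recognized (axles ride arm R): planetary set, 22/23/68 teeth
classification: planetary set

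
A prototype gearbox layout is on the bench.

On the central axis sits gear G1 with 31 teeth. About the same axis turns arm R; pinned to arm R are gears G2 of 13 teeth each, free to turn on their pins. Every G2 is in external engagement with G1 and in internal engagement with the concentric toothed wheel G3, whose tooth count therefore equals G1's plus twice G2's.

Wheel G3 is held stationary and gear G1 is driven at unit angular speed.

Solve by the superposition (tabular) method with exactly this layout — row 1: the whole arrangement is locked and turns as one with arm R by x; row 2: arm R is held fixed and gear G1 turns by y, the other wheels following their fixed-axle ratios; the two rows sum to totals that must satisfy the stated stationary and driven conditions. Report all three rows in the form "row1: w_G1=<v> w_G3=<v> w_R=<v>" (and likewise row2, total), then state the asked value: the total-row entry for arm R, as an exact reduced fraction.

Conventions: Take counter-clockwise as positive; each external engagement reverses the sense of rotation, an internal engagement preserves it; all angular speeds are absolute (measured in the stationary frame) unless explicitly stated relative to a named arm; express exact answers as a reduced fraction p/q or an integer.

recognized (axles ride arm R): planetary set, 31/13/57 teeth
superposition row 1 [locked train]: every member turns x
row 2 — arm fixed, fixed-axis ratios: sun y, ring −(31/57)·y, arm 0
boundary: total ω_ring = x − (31/57)·y = 0 and total ω_sun = x + y = 1  ⇒  y = 57/88, x = 31/88
row 2 ring = −(31/57)·57/88 = -31/88
totals (row 1 + row 2): sun 31/88 + 57/88 = 1, ring 31/88 + (-31/88) = 0, arm 31/88 + 0 = 31/88
asked cell (total, arm) = 31/88

row1: w_G1=31/88 w_G3=31/88 w_R=31/88
row2: w_G1=57/88 w_G3=-31/88 w_R=0
total: w_G1=1 w_G3=0 w_R=31/88
asked value: 31/88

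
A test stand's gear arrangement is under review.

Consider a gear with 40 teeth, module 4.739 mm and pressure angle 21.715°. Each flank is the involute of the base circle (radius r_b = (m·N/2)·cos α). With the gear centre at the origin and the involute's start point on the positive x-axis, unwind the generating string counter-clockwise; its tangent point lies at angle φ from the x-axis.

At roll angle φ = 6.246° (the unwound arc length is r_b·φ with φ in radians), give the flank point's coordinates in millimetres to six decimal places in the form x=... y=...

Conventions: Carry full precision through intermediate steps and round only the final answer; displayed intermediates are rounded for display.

class = single-mesh tooth geometry [base-circle involute, m = 4.739, 40T]
pitch radius r_p = m·N/2 = 4.739·40/2 = 94.780000
base radius r_b = r_p·cos α = 94.780000·cos 21.715° = 88.054007
roll angle φ = 6.246° = 0.10901327 rad
x = r_b·(cos φ + φ·sin φ) = 88.575666
y = r_b·(sin φ − φ·cos φ) = 0.037980

x=88.575666 y=0.037980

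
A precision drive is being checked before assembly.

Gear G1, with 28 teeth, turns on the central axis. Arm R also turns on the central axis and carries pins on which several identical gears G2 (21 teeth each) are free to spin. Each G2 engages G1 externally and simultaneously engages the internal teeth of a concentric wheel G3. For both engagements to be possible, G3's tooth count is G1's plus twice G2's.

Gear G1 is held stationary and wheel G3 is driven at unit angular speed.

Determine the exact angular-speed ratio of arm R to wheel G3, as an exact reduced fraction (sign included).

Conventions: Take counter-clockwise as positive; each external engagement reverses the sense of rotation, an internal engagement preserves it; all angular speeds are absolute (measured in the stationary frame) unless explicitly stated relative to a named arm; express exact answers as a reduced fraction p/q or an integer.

planetary set (28T centre, 21T on arm, 70T internal) — Willis relation
ring teeth: 28 + 2·21 = 70
28(ω_sun−ω_arm) = −70(ω_ring−ω_arm),  ω_sun = 0, ω_ring = 1
28(0−ω_arm) = −70(1−ω_arm)  ⇒  98·ω_arm = 70  ⇒  ω_arm = 5/7
ω_out/ω_in = 5/7

5/7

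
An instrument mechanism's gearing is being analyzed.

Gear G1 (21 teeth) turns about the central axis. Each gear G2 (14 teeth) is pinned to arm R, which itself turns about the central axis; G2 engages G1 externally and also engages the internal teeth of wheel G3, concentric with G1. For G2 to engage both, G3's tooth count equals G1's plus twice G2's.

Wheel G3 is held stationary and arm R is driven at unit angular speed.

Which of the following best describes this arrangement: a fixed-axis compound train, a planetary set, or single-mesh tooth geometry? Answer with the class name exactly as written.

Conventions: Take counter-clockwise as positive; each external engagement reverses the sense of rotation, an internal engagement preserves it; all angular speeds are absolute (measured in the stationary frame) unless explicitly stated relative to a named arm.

planetary set

topology: planetary set — G1 21T / G2 14T / G3 49T, arm = carrier (Willis)
classification: planetary set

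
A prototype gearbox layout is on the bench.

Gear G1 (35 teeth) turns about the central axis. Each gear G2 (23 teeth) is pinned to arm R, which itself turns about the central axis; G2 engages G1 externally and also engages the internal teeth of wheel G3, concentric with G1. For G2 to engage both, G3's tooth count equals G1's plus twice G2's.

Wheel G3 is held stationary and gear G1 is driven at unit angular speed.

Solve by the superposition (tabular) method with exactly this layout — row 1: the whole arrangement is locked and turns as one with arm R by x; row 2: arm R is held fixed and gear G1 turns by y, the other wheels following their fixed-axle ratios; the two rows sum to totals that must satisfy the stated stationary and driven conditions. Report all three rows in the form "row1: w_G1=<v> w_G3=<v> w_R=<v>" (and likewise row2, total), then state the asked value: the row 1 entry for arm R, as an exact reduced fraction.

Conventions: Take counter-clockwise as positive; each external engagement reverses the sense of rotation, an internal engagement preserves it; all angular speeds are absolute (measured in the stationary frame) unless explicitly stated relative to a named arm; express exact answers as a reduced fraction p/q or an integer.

recognized (axles ride arm R): planetary set, 35/23/81 teeth
row 1 (train locked, turned with arm): all members turn x
superposition row 2 [arm held]: sun y, ring −(35/81)·y, arm 0
boundary: total ω_ring = x − (35/81)·y = 0 and total ω_sun = x + y = 1  ⇒  y = 81/116, x = 35/116
row 2 ring = −(35/81)·81/116 = -35/116
totals (row 1 + row 2): sun 35/116 + 81/116 = 1, ring 35/116 + (-35/116) = 0, arm 35/116 + 0 = 35/116
asked cell (row1, arm) = 35/116

row1: w_G1=35/116 w_G3=35/116 w_R=35/116
row2: w_G1=81/116 w_G3=-35/116 w_R=0
total: w_G1=1 w_G3=0 w_R=35/116
asked value: 35/116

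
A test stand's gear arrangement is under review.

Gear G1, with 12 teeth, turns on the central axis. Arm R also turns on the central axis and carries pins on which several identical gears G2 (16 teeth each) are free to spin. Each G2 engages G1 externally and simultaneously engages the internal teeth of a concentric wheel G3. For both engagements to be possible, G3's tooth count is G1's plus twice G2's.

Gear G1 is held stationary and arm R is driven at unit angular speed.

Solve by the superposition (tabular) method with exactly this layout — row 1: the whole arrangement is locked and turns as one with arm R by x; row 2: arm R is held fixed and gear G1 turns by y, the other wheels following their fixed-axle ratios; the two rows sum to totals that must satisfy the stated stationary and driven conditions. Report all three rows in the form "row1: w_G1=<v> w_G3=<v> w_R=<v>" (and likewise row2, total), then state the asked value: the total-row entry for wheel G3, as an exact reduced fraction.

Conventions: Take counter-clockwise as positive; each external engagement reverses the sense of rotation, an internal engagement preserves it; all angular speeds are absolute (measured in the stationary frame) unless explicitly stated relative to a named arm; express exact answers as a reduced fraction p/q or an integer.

row1: w_G1=1 w_G3=1 w_R=1
row2: w_G1=-1 w_G3=3/11 w_R=0
total: w_G1=0 w_G3=14/11 w_R=1
asked value: 14/11

recognized (axles ride arm R): planetary set, 12/16/44 teeth
row 1 — lock + rotate with arm: ω_sun = ω_ring = ω_arm = x
superposition row 2 [arm held]: sun y, ring −(12/44)·y, arm 0
boundary: total ω_sun = x + y = 0 and total ω_arm = x = 1  ⇒  y = -1, x = 1
row 2 ring = −(12/44)·(-1) = 3/11
totals (row 1 + row 2): sun 1 + (-1) = 0, ring 1 + 3/11 = 14/11, arm 1 + 0 = 1
asked cell (total, ring) = 14/11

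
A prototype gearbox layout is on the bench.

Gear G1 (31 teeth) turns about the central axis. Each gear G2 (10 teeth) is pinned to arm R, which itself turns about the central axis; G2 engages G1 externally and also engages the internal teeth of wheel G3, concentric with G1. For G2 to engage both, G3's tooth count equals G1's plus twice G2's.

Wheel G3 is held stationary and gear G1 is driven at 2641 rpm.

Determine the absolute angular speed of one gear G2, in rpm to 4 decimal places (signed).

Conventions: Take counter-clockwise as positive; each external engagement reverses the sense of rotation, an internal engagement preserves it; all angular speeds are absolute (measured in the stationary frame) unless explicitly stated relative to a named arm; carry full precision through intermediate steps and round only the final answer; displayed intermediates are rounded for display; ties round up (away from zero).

-4093.5500 rpm

planetary set (31T centre, 10T on arm, 51T internal) — Willis relation
normalise by the input: solve with ω_sun = 1, then scale by 2641 rpm
ring teeth: 31 + 2·10 = 51
31(ω_sun−ω_arm) = −51(ω_ring−ω_arm),  ω_ring = 0, ω_sun = 1
31(1−ω_arm) = −51(0−ω_arm)  ⇒  82·ω_arm = 31  ⇒  ω_arm = 31/82
sun–planet mesh: 31·(1−31/82) = −10·(ω_p−ω_arm)  ⇒  ω_p−ω_arm = -1581/820
ω_p = 31/82 − 1581/820 = -31/20
scale: ω_p = -31/20 × 2641 rpm = -4093.5500 rpm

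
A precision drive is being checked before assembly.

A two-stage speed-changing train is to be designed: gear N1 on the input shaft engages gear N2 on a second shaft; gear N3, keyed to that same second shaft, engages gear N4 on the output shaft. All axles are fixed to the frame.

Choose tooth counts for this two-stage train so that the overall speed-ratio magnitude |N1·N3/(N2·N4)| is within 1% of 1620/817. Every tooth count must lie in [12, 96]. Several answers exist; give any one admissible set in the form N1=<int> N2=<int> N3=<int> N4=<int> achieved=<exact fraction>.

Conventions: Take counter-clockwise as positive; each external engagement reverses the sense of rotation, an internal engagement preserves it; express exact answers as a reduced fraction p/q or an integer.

N1=18 N2=19 N3=90 N4=43 achieved=1620/817

design class (target 1620/817): fixed-axis compound train
target = 1620/817 in lowest terms: an exact hit needs N1·N3 = k·1620 and N2·N4 = k·817 for one integer k, every count in [12, 96]; additionally prefer no 1:1 stage (N1 ≠ N2, N3 ≠ N4)
k = 1: N1·N3 = 1620 = 18·90, N2·N4 = 817 = 19·43
achieved = 18·90/(19·43) = 1620/817; |achieved − target| = 0 ≤ 81/4085 ✓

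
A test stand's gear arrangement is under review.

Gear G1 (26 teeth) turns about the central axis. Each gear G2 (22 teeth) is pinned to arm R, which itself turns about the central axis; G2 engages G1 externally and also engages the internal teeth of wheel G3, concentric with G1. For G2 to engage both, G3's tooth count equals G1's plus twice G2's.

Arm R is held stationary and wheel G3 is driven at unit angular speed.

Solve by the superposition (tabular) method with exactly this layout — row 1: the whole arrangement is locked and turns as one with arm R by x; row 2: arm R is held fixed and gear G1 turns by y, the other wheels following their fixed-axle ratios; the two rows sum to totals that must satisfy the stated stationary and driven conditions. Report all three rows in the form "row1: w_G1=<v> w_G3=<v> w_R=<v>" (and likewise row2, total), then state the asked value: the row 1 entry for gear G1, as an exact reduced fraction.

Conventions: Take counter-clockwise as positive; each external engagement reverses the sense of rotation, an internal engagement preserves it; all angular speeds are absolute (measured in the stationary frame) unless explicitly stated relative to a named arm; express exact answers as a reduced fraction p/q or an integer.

planetary set (26T centre, 22T on arm, 70T internal) — Willis relation
superposition row 1 [locked train]: every member turns x
superposition row 2 [arm held]: sun y, ring −(26/70)·y, arm 0
boundary: total ω_arm = x = 0 and total ω_ring = x − (26/70)·y = 1  ⇒  y = -35/13, x = 0
row 2 ring = −(26/70)·(-35/13) = 1
totals (row 1 + row 2): sun 0 + (-35/13) = -35/13, ring 0 + 1 = 1, arm 0 + 0 = 0
asked cell (row1, sun) = 0

row1: w_G1=0 w_G3=0 w_R=0
row2: w_G1=-35/13 w_G3=1 w_R=0
total: w_G1=-35/13 w_G3=1 w_R=0
asked value: 0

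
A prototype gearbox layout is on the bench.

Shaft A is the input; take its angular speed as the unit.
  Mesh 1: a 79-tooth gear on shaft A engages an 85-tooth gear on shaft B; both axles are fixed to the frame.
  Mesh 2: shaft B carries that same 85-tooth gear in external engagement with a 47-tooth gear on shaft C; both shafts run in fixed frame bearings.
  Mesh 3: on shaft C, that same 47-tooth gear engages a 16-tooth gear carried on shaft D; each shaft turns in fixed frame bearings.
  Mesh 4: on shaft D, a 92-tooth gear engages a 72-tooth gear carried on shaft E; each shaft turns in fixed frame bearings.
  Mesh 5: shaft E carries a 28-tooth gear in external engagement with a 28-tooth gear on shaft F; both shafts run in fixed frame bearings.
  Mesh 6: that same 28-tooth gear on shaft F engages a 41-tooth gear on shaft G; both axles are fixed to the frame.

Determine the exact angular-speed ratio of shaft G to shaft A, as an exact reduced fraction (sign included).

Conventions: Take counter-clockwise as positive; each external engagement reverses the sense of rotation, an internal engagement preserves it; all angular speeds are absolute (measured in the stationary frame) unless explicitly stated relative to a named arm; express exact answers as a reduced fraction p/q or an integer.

12719/2952

class = fixed-axis compound train [6 meshes; 6 ratios multiply, 6 sense flips]
mesh 1 [79T→85T]: running ratio 79/85, sense −
mesh 2 [85T→47T]: running ratio 79/47, sense +
mesh 3 [47T→16T]: running ratio 79/16, sense −
mesh 4 [92T→72T]: running ratio 1817/288, sense +
mesh 5 [28T→28T]: running ratio 1817/288, sense −
mesh 6 [28T→41T]: running ratio 12719/2952, sense +
ω_out/ω_in = 12719/2952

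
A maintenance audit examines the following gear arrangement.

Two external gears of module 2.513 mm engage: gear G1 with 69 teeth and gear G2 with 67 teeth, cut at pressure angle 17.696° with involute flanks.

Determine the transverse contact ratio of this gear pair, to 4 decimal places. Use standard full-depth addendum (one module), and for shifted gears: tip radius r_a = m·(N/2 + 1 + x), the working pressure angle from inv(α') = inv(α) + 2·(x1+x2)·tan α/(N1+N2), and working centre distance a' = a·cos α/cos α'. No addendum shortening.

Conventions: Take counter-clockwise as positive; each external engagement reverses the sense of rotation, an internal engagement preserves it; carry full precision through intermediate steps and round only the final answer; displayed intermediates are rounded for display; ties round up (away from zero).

class = single-mesh tooth geometry [involute pair 69T × 67T, m = 2.513]
base radii: r_b1 = 82.596161, r_b2 = 80.202070
tip radii: r_a1 = 89.211500, r_a2 = 86.698500
no profile shift: α' = α, a' = a
action lengths: √(r_a1²−r_b1²) = 33.712992, √(r_a2²−r_b2²) = 32.928072
base pitch p_b = π·m·cos α = 7.521261
CR = (33.712992 + 32.928072 − 170.884000·sin 17.69600°)/7.521261 = 1.954199
contact ratio ≈ 1.9542

1.9542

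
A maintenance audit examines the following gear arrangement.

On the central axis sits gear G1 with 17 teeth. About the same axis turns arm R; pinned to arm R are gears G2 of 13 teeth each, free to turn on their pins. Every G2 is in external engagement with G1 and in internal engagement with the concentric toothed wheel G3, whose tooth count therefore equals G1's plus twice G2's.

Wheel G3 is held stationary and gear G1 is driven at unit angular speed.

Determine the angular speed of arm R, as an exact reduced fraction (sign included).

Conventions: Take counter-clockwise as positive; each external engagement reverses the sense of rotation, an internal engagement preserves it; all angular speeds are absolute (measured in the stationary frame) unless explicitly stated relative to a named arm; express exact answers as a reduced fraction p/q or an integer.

17/60

topology: planetary set — G1 17T / G2 13T / G3 43T, arm = carrier (Willis)
ring teeth: 17 + 2·13 = 43
17(ω_sun−ω_arm) = −43(ω_ring−ω_arm),  ω_ring = 0, ω_sun = 1
17(1−ω_arm) = −43(0−ω_arm)  ⇒  60·ω_arm = 17  ⇒  ω_arm = 17/60
exact speed ratio = 17/60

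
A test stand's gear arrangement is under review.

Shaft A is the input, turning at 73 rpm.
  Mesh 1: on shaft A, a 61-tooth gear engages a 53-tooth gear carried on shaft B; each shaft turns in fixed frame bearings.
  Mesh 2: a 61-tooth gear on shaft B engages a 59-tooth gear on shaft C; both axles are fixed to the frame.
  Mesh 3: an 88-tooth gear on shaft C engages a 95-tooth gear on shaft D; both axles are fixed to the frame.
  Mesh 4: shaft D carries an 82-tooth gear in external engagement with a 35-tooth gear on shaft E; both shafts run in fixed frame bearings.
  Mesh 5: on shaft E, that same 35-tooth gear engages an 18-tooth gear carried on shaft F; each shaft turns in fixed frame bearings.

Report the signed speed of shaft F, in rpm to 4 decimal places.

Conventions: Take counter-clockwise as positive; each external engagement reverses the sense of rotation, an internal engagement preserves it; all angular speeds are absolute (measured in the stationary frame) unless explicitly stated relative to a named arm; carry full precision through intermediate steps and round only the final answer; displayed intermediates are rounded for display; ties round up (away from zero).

-366.5684 rpm

5-mesh fixed-axis compound train (all bearings frame-fixed)
mesh 1 [61T→53T]: ω = 73.0000×61/53 = 84.0189 rpm, sense flips to −
mesh 2 [61T→59T]: ω = 84.0189×61/59 = 86.8670 rpm, sense flips to +
mesh 3 [88T→95T]: ω = 86.8670×88/95 = 80.4662 rpm, sense flips to −
mesh 4 [82T→35T]: ω = 80.4662×82/35 = 188.5209 rpm, sense flips to +
mesh 5 [35T→18T]: ω = 188.5209×35/18 = 366.5684 rpm, sense flips to −
signed output speed = -366.5684 rpm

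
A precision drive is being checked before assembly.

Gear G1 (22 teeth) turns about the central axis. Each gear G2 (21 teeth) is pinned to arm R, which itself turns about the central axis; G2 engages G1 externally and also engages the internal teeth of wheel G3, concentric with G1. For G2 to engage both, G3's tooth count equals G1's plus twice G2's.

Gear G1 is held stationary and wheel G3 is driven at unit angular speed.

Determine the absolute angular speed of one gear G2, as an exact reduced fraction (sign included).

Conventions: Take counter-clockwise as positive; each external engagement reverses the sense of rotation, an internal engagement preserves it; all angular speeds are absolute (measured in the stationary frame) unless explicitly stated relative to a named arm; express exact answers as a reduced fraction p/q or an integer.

32/21

topology: planetary set — G1 22T / G2 21T / G3 64T, arm = carrier (Willis)
ring teeth: 22 + 2·21 = 64
22(ω_sun−ω_arm) = −64(ω_ring−ω_arm),  ω_sun = 0, ω_ring = 1
22(0−ω_arm) = −64(1−ω_arm)  ⇒  86·ω_arm = 64  ⇒  ω_arm = 32/43
sun–planet mesh: 22·(0−32/43) = −21·(ω_p−ω_arm)  ⇒  ω_p−ω_arm = 704/903
ω_p = 32/43 + 704/903 = 32/21
exact speed ratio = 32/21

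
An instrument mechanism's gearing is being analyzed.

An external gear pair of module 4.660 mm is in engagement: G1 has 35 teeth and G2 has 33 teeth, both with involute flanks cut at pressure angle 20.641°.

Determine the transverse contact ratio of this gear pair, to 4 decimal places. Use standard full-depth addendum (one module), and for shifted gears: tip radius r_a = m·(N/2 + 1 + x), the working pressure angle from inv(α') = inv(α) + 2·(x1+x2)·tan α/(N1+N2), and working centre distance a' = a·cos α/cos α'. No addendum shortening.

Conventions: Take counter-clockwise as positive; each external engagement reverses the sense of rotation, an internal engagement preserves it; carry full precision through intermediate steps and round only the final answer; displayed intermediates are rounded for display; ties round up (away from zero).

recognized (one external pair, fixed centres): single-mesh tooth geometry, m = 4.660, N1 = 35, N2 = 33
base radii: r_b1 = 76.315104, r_b2 = 71.954240
tip radii: r_a1 = 86.210000, r_a2 = 81.550000
no profile shift: α' = α, a' = a
action lengths: √(r_a1²−r_b1²) = 40.101983, √(r_a2²−r_b2²) = 38.379549
base pitch p_b = π·m·cos α = 13.700055
CR = (40.101983 + 38.379549 − 158.440000·sin 20.64100°)/13.700055 = 1.651791
contact ratio ≈ 1.6518

1.6518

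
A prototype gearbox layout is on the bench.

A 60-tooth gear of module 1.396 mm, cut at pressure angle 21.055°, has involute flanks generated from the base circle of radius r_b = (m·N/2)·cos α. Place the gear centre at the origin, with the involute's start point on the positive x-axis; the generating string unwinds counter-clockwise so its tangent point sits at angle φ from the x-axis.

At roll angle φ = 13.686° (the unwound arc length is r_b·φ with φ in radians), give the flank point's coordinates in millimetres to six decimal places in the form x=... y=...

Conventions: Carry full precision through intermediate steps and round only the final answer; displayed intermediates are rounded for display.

x=40.183072 y=0.176546

class = single-mesh tooth geometry [base-circle involute, m = 1.396, 60T]
pitch radius r_p = m·N/2 = 1.396·60/2 = 41.880000
base radius r_b = r_p·cos α = 41.880000·cos 21.055° = 39.083923
roll angle φ = 13.686° = 0.23886576 rad
x = r_b·(cos φ + φ·sin φ) = 40.183072
y = r_b·(sin φ − φ·cos φ) = 0.176546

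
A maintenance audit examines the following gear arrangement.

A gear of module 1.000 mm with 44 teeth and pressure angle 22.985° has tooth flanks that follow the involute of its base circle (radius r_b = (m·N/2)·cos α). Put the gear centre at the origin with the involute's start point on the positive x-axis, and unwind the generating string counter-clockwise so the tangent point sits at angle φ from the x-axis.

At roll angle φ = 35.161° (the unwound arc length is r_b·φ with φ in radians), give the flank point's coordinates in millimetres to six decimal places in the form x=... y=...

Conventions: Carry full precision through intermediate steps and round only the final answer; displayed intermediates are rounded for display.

single-mesh involute tooth geometry (44T wheel at module 1.000)
pitch radius r_p = m·N/2 = 1.000·44/2 = 22.000000
base radius r_b = r_p·cos α = 22.000000·cos 22.985° = 20.253357
roll angle φ = 35.161° = 0.61367522 rad
x = r_b·(cos φ + φ·sin φ) = 23.715422
y = r_b·(sin φ − φ·cos φ) = 1.502267

x=23.715422 y=1.502267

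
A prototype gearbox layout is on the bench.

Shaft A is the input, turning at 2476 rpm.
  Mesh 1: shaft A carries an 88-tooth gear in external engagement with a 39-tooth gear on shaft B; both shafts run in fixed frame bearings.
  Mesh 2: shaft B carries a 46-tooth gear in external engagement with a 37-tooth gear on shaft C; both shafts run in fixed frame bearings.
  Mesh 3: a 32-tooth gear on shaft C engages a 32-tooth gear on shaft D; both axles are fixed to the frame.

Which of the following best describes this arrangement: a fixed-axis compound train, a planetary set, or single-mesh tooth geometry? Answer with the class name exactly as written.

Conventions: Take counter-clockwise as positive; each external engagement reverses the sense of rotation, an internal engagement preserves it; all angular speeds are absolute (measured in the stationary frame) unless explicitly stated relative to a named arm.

class = fixed-axis compound train [3 meshes; 3 ratios multiply, 3 sense flips]
classification: fixed-axis compound train

fixed-axis compound train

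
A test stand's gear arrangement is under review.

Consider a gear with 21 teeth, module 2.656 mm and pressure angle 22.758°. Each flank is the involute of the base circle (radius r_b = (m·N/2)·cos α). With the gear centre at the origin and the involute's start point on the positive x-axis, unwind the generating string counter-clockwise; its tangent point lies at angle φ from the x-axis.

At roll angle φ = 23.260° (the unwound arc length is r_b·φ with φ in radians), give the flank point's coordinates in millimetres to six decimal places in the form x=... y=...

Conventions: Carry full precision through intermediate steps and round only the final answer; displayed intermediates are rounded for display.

x=27.749468 y=0.564135

class = single-mesh tooth geometry [base-circle involute, m = 2.656, 21T]
pitch radius r_p = m·N/2 = 2.656·21/2 = 27.888000
base radius r_b = r_p·cos α = 27.888000·cos 22.758° = 25.716835
roll angle φ = 23.260° = 0.40596358 rad
x = r_b·(cos φ + φ·sin φ) = 27.749468
y = r_b·(sin φ − φ·cos φ) = 0.564135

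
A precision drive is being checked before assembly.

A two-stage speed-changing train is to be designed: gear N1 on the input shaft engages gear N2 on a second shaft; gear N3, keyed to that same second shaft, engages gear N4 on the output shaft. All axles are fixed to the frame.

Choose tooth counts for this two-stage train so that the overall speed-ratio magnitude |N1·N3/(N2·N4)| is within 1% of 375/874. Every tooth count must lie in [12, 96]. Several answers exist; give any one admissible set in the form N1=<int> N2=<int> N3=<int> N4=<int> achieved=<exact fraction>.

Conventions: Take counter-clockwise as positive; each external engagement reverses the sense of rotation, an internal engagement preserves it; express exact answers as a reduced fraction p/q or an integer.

N1=15 N2=19 N3=25 N4=46 achieved=375/874

2-stage fixed-axis compound train for ratio 375/874
target = 375/874 in lowest terms: an exact hit needs N1·N3 = k·375 and N2·N4 = k·874 for one integer k, every count in [12, 96]; additionally prefer no 1:1 stage (N1 ≠ N2, N3 ≠ N4)
k = 1: N1·N3 = 375 = 15·25, N2·N4 = 874 = 19·46
achieved = 15·25/(19·46) = 375/874; |achieved − target| = 0 ≤ 15/3496 ✓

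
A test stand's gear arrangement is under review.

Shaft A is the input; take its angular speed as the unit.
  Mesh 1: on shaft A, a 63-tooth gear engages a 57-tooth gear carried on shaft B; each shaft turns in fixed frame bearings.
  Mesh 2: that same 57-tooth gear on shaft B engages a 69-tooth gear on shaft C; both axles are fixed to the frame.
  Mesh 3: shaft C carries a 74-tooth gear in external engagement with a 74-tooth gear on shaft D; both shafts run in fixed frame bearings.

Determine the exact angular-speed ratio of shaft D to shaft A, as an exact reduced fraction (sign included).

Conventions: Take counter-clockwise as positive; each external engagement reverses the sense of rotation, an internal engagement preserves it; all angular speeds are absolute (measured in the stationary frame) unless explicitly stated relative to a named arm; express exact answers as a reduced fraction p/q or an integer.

class = fixed-axis compound train [3 meshes; 3 ratios multiply, 3 sense flips]
mesh 1 [63T→57T]: running ratio 21/19, sense −
mesh 2 [57T→69T]: running ratio 21/23, sense +
mesh 3 [74T→74T]: running ratio 21/23, sense −
ω_out/ω_in = -21/23

-21/23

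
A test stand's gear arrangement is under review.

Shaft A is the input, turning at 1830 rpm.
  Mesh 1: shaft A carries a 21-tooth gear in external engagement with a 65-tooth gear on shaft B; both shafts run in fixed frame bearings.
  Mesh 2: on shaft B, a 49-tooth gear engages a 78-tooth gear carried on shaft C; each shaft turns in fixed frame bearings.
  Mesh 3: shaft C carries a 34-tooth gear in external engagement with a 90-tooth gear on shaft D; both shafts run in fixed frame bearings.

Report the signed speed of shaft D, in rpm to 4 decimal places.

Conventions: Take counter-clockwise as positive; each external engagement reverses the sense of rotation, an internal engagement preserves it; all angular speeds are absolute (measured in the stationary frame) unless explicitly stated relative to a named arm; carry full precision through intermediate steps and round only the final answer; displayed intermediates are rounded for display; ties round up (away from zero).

class = fixed-axis compound train [3 meshes; 3 ratios multiply, 3 sense flips]
mesh 1 [21T→65T]: ω = 1830.0000×21/65 = 591.2308 rpm, sense flips to −
mesh 2 [49T→78T]: ω = 591.2308×49/78 = 371.4142 rpm, sense flips to +
mesh 3 [34T→90T]: ω = 371.4142×34/90 = 140.3120 rpm, sense flips to −
signed output speed = -140.3120 rpm

-140.3120 rpm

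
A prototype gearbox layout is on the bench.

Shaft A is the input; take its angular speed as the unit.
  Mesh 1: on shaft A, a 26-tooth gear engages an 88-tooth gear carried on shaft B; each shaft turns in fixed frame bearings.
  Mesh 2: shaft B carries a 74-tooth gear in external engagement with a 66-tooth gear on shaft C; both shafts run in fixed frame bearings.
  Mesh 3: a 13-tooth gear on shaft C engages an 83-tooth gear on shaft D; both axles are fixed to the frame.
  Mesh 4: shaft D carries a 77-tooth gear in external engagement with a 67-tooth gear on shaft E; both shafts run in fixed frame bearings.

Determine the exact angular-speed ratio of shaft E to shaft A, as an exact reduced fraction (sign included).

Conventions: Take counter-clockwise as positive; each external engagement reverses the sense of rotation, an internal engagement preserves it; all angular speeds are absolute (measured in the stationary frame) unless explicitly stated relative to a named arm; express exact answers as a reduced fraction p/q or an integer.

class = fixed-axis compound train [4 meshes; 4 ratios multiply, 4 sense flips]
mesh 1 [26T→88T]: running ratio 13/44, sense −
mesh 2 [74T→66T]: running ratio 481/1452, sense +
mesh 3 [13T→83T]: running ratio 6253/120516, sense −
mesh 4 [77T→67T]: running ratio 43771/734052, sense +
ω_out/ω_in = 43771/734052

43771/734052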